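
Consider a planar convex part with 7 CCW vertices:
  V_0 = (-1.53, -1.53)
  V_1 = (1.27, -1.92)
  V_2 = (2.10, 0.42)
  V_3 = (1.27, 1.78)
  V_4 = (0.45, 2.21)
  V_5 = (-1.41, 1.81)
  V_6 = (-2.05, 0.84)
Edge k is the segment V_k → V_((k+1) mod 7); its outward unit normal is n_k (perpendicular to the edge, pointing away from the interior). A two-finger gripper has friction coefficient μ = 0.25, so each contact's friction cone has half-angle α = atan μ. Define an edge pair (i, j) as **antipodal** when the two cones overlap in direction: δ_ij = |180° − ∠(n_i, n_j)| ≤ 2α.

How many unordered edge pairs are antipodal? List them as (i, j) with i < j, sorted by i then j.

α = atan 0.25 = 14.04°;  2α = 28.07°
n_0 = (-0.1380, -0.9904)
n_1 = (+0.9425, -0.3343)
n_2 = (+0.8536, +0.5209)
n_3 = (+0.4644, +0.8856)
n_4 = (-0.2102, +0.9776)
n_5 = (-0.8347, +0.5507)
n_6 = (-0.9768, -0.2143)
  (0,1): δ = 101.60°  ·
  (0,2): δ = 50.68°  ·
  (0,3): δ = 19.74°  ✓
  (0,4): δ = 20.07°  ✓
  (0,5): δ = 64.51°  ·
  (0,6): δ = 110.30°  ·
  (1,2): δ = 129.07°  ·
  (1,3): δ = 98.14°  ·
  (1,4): δ = 58.33°  ·
  (1,5): δ = 13.89°  ✓
  (1,6): δ = 31.90°  ·
  (2,3): δ = 149.07°  ·
  (2,4): δ = 109.26°  ·
  (2,5): δ = 64.81°  ·
  (2,6): δ = 19.02°  ✓
  (3,4): δ = 140.19°  ·
  (3,5): δ = 95.74°  ·
  (3,6): δ = 49.95°  ·
  (4,5): δ = 135.55°  ·
  (4,6): δ = 89.76°  ·
  (5,6): δ = 134.21°  ·
antipodal pairs: 4

count = 4; pairs: (0,3), (0,4), (1,5), (2,6)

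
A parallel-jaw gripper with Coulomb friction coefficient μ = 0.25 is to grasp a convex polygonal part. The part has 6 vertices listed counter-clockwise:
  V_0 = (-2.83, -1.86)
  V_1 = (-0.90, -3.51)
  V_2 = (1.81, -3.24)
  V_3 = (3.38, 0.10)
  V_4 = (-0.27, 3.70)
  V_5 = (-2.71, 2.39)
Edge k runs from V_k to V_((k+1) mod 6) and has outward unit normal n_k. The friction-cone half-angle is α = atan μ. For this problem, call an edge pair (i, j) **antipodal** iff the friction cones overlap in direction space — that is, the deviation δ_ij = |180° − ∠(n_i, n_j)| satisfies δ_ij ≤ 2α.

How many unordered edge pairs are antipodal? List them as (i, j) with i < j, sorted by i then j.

α = atan 0.25 = 14.04°;  2α = 28.07°
n_0 = (-0.6498, -0.7601)
n_1 = (+0.0991, -0.9951)
n_2 = (+0.9050, -0.4254)
n_3 = (+0.7022, +0.7120)
n_4 = (-0.4730, +0.8811)
n_5 = (-0.9996, +0.0282)
  (0,1): δ = 133.78°  ·
  (0,2): δ = 74.65°  ·
  (0,3): δ = 4.08°  ✓
  (0,4): δ = 68.76°  ·
  (0,5): δ = 128.91°  ·
  (1,2): δ = 120.87°  ·
  (1,3): δ = 50.29°  ·
  (1,4): δ = 22.54°  ✓
  (1,5): δ = 82.69°  ·
  (2,3): δ = 109.43°  ·
  (2,4): δ = 36.59°  ·
  (2,5): δ = 23.56°  ✓
  (3,4): δ = 107.16°  ·
  (3,5): δ = 47.01°  ·
  (4,5): δ = 119.85°  ·
antipodal pairs: 3

count = 3; pairs: (0,3), (1,4), (2,5)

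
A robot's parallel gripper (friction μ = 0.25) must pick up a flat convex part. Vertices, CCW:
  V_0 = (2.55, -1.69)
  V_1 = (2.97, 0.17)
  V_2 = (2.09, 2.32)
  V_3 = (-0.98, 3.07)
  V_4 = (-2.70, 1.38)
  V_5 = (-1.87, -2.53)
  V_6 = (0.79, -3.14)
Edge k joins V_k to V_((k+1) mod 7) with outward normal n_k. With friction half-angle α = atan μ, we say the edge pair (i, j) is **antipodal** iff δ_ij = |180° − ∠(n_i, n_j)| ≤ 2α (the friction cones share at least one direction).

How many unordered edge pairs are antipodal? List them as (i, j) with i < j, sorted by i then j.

α = atan 0.25 = 14.04°;  2α = 28.07°
n_0 = (+0.9754, -0.2203)
n_1 = (+0.9255, +0.3788)
n_2 = (+0.2373, +0.9714)
n_3 = (-0.7009, +0.7133)
n_4 = (-0.9782, -0.2076)
n_5 = (-0.2235, -0.9747)
n_6 = (+0.6359, -0.7718)
  (0,1): δ = 145.02°  ·
  (0,2): δ = 91.00°  ·
  (0,3): δ = 32.78°  ·
  (0,4): δ = 24.71°  ✓
  (0,5): δ = 89.81°  ·
  (0,6): δ = 142.21°  ·
  (1,2): δ = 125.99°  ·
  (1,3): δ = 67.76°  ·
  (1,4): δ = 10.27°  ✓
  (1,5): δ = 54.82°  ·
  (1,6): δ = 107.22°  ·
  (2,3): δ = 121.78°  ·
  (2,4): δ = 64.29°  ·
  (2,5): δ = 0.81°  ✓
  (2,6): δ = 53.21°  ·
  (3,4): δ = 122.51°  ·
  (3,5): δ = 57.41°  ·
  (3,6): δ = 5.01°  ✓
  (4,5): δ = 114.90°  ·
  (4,6): δ = 62.50°  ·
  (5,6): δ = 127.60°  ·
antipodal pairs: 4

count = 4; pairs: (0,4), (1,4), (2,5), (3,6)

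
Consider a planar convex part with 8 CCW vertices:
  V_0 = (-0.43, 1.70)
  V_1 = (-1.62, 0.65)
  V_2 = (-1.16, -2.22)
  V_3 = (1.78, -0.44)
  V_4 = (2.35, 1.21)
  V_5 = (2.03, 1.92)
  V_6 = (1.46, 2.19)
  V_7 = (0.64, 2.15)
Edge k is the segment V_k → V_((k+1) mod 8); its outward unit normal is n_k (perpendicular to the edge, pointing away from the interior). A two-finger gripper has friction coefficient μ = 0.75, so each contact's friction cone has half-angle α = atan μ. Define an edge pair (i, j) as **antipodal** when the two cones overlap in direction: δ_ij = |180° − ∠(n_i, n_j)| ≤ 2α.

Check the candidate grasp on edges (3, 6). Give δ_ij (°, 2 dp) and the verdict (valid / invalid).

α = atan 0.75 = 36.87°;  2α = 73.74°
edge 3: e_3 = (+0.57, +1.65);  n_3 = (+0.9452, -0.3265)
edge 6: e_6 = (-0.82, -0.04);  n_6 = (-0.0487, +0.9988)
∠(n_3, n_6) = 111.85°
δ = |180° − 111.85°| = 68.15°
68.15° ≤ 2α = 73.74°  →  valid

δ = 68.15°, valid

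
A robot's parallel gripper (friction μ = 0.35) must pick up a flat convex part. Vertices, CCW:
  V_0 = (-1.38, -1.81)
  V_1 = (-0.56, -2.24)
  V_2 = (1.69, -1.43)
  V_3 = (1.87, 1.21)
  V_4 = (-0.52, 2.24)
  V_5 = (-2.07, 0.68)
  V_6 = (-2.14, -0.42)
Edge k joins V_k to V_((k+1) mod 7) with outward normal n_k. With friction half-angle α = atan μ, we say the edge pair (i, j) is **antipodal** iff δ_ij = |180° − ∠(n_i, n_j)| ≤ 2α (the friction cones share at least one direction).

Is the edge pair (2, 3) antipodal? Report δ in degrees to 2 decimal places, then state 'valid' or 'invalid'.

δ = 109.41°, invalid

α = atan 0.35 = 19.29°;  2α = 38.58°
edge 2: e_2 = (+0.18, +2.64);  n_2 = (+0.9977, -0.0680)
edge 3: e_3 = (-2.39, +1.03);  n_3 = (+0.3958, +0.9183)
∠(n_2, n_3) = 70.59°
δ = |180° − 70.59°| = 109.41°
109.41° > 2α = 38.58°  →  invalid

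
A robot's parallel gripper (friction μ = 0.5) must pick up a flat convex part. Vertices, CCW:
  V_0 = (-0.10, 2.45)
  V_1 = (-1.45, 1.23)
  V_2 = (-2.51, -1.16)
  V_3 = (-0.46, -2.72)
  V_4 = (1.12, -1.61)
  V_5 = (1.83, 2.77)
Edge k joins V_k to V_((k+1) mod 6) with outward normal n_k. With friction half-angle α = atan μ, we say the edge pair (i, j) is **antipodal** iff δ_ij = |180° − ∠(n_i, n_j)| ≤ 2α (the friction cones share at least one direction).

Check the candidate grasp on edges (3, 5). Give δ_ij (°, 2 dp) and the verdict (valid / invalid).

δ = 25.68°, valid

α = atan 0.5 = 26.57°;  2α = 53.13°
edge 3: e_3 = (+1.58, +1.11);  n_3 = (+0.5749, -0.8183)
edge 5: e_5 = (-1.93, -0.32);  n_5 = (-0.1636, +0.9865)
∠(n_3, n_5) = 154.32°
δ = |180° − 154.32°| = 25.68°
25.68° ≤ 2α = 53.13°  →  valid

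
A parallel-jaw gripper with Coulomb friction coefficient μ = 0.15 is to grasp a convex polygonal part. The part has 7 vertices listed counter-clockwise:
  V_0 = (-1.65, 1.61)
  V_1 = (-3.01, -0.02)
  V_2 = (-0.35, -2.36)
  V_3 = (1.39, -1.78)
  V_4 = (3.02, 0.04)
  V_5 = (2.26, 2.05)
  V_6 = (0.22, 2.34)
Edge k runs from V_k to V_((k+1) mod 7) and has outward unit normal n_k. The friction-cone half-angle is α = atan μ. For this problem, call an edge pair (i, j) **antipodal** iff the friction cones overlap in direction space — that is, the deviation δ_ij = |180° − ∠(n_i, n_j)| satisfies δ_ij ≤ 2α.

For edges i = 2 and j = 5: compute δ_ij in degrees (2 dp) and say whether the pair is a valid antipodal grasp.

α = atan 0.15 = 8.53°;  2α = 17.06°
edge 2: e_2 = (+1.74, +0.58);  n_2 = (+0.3162, -0.9487)
edge 5: e_5 = (-2.04, +0.29);  n_5 = (+0.1407, +0.9900)
∠(n_2, n_5) = 153.47°
δ = |180° − 153.47°| = 26.53°
26.53° > 2α = 17.06°  →  invalid

δ = 26.53°, invalid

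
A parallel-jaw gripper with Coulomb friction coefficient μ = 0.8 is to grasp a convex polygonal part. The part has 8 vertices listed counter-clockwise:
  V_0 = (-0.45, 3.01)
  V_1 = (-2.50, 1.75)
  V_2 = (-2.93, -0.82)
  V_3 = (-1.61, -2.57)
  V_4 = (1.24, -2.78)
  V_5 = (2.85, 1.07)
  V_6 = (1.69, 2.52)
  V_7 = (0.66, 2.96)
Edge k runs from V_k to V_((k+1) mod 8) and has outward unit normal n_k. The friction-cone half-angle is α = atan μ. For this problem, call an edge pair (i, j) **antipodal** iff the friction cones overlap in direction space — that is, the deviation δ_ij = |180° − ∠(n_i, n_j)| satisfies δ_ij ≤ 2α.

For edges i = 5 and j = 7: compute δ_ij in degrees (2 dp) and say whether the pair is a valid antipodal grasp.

δ = 131.24°, invalid

α = atan 0.8 = 38.66°;  2α = 77.32°
edge 5: e_5 = (-1.16, +1.45);  n_5 = (+0.7809, +0.6247)
edge 7: e_7 = (-1.11, +0.05);  n_7 = (+0.0450, +0.9990)
∠(n_5, n_7) = 48.76°
δ = |180° − 48.76°| = 131.24°
131.24° > 2α = 77.32°  →  invalid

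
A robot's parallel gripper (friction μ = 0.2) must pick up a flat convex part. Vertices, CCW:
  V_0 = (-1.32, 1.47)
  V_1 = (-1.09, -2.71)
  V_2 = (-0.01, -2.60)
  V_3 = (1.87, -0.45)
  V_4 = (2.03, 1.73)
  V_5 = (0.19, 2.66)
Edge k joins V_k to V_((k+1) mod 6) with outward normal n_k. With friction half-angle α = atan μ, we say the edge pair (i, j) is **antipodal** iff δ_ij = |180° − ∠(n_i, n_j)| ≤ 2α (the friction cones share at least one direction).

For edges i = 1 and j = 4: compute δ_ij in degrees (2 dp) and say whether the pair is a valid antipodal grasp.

δ = 32.63°, invalid

α = atan 0.2 = 11.31°;  2α = 22.62°
edge 1: e_1 = (+1.08, +0.11);  n_1 = (+0.1013, -0.9949)
edge 4: e_4 = (-1.84, +0.93);  n_4 = (+0.4511, +0.8925)
∠(n_1, n_4) = 147.37°
δ = |180° − 147.37°| = 32.63°
32.63° > 2α = 22.62°  →  invalid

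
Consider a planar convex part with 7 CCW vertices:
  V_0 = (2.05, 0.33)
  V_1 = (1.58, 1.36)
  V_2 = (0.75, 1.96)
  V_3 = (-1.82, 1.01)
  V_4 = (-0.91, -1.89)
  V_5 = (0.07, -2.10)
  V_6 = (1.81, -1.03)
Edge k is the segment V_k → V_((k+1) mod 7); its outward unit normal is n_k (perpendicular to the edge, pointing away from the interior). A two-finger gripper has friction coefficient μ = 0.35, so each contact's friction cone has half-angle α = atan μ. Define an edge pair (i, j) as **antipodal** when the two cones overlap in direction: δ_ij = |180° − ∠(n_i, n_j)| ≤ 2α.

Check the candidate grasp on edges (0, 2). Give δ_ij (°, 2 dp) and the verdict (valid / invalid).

α = atan 0.35 = 19.29°;  2α = 38.58°
edge 0: e_0 = (-0.47, +1.03);  n_0 = (+0.9098, +0.4151)
edge 2: e_2 = (-2.57, -0.95);  n_2 = (-0.3467, +0.9380)
∠(n_0, n_2) = 85.76°
δ = |180° − 85.76°| = 94.24°
94.24° > 2α = 38.58°  →  invalid

δ = 94.24°, invalid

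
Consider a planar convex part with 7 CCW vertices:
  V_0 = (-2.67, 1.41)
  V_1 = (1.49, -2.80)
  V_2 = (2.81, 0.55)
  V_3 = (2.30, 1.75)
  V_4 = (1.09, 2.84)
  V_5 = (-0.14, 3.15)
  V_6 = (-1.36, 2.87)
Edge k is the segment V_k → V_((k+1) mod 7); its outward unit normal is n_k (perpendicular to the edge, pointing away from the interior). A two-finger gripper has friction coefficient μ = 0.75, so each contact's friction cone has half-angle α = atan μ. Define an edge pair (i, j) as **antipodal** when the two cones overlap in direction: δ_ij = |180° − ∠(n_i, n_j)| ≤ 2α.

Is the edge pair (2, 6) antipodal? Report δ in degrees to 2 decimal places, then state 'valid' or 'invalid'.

α = atan 0.75 = 36.87°;  2α = 73.74°
edge 2: e_2 = (-0.51, +1.20);  n_2 = (+0.9203, +0.3911)
edge 6: e_6 = (-1.31, -1.46);  n_6 = (-0.7443, +0.6678)
∠(n_2, n_6) = 115.07°
δ = |180° − 115.07°| = 64.93°
64.93° ≤ 2α = 73.74°  →  valid

δ = 64.93°, valid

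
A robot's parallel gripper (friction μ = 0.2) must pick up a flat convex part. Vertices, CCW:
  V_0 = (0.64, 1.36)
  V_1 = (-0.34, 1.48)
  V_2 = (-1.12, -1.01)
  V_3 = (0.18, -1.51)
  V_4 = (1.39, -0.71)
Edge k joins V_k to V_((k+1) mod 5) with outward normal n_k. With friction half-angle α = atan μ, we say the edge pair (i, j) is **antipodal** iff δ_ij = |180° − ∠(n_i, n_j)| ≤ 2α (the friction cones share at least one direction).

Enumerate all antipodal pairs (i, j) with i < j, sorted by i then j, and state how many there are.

count = 1; pairs: (0,2)

α = atan 0.2 = 11.31°;  2α = 22.62°
n_0 = (+0.1215, +0.9926)
n_1 = (-0.9543, +0.2989)
n_2 = (-0.3590, -0.9333)
n_3 = (+0.5515, -0.8342)
n_4 = (+0.9402, +0.3406)
  (0,1): δ = 100.41°  ·
  (0,2): δ = 14.06°  ✓
  (0,3): δ = 40.45°  ·
  (0,4): δ = 116.90°  ·
  (1,2): δ = 93.64°  ·
  (1,3): δ = 39.14°  ·
  (1,4): δ = 37.31°  ·
  (2,3): δ = 125.49°  ·
  (2,4): δ = 49.05°  ·
  (3,4): δ = 103.55°  ·
antipodal pairs: 1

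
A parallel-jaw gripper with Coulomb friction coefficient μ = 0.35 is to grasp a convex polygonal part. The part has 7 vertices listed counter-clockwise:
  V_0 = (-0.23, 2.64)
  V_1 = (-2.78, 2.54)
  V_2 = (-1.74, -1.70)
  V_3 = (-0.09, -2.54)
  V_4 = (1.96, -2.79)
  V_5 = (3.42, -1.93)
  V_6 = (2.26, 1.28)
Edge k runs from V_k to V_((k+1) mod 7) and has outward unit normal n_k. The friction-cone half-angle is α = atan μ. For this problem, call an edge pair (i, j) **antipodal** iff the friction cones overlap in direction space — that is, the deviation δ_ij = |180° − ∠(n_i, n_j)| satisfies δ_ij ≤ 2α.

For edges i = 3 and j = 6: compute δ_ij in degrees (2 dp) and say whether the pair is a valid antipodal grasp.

δ = 21.69°, valid

α = atan 0.35 = 19.29°;  2α = 38.58°
edge 3: e_3 = (+2.05, -0.25);  n_3 = (-0.1211, -0.9926)
edge 6: e_6 = (-2.49, +1.36);  n_6 = (+0.4793, +0.8776)
∠(n_3, n_6) = 158.31°
δ = |180° − 158.31°| = 21.69°
21.69° ≤ 2α = 38.58°  →  valid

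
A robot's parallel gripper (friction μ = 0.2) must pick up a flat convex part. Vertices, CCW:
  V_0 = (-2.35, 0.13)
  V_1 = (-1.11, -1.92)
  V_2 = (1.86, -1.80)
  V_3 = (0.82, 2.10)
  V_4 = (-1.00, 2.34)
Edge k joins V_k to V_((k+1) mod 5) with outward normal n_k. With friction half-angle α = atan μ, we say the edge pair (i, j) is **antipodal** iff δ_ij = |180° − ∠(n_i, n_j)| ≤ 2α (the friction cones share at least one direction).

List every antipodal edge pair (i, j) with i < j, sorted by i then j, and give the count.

α = atan 0.2 = 11.31°;  2α = 22.62°
n_0 = (-0.8556, -0.5176)
n_1 = (+0.0404, -0.9992)
n_2 = (+0.9662, +0.2577)
n_3 = (+0.1307, +0.9914)
n_4 = (-0.8534, +0.5213)
  (0,1): δ = 118.86°  ·
  (0,2): δ = 16.24°  ✓
  (0,3): δ = 51.32°  ·
  (0,4): δ = 117.41°  ·
  (1,2): δ = 77.38°  ·
  (1,3): δ = 9.83°  ✓
  (1,4): δ = 56.27°  ·
  (2,3): δ = 112.44°  ·
  (2,4): δ = 46.35°  ·
  (3,4): δ = 113.91°  ·
antipodal pairs: 2

count = 2; pairs: (0,2), (1,3)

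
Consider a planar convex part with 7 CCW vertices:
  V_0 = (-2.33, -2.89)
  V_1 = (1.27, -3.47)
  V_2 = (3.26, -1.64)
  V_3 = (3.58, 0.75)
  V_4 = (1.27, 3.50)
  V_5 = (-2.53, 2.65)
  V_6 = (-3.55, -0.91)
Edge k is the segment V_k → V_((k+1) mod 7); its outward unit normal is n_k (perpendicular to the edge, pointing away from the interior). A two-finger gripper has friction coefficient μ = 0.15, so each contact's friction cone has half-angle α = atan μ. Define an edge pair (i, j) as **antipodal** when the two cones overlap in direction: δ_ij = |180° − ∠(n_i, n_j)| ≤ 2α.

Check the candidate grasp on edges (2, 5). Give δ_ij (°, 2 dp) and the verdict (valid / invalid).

δ = 8.36°, valid

α = atan 0.15 = 8.53°;  2α = 17.06°
edge 2: e_2 = (+0.32, +2.39);  n_2 = (+0.9912, -0.1327)
edge 5: e_5 = (-1.02, -3.56);  n_5 = (-0.9613, +0.2754)
∠(n_2, n_5) = 171.64°
δ = |180° − 171.64°| = 8.36°
8.36° ≤ 2α = 17.06°  →  valid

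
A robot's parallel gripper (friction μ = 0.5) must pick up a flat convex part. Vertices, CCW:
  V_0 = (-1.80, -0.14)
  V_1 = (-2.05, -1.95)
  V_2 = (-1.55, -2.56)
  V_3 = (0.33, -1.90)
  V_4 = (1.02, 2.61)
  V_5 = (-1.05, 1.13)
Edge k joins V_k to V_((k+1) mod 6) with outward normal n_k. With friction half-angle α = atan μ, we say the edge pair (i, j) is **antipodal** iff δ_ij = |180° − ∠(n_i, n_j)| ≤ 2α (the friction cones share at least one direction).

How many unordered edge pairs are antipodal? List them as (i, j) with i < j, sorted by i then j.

α = atan 0.5 = 26.57°;  2α = 53.13°
n_0 = (-0.9906, +0.1368)
n_1 = (-0.7734, -0.6339)
n_2 = (+0.3312, -0.9435)
n_3 = (+0.9885, -0.1512)
n_4 = (-0.5816, +0.8135)
n_5 = (-0.8611, +0.5085)
  (0,1): δ = 132.80°  ·
  (0,2): δ = 62.79°  ·
  (0,3): δ = 0.83°  ✓
  (0,4): δ = 133.43°  ·
  (0,5): δ = 157.30°  ·
  (1,2): δ = 110.00°  ·
  (1,3): δ = 48.04°  ✓
  (1,4): δ = 86.22°  ·
  (1,5): δ = 110.10°  ·
  (2,3): δ = 118.04°  ·
  (2,4): δ = 16.22°  ✓
  (2,5): δ = 40.09°  ✓
  (3,4): δ = 45.74°  ✓
  (3,5): δ = 21.87°  ✓
  (4,5): δ = 156.13°  ·
antipodal pairs: 6

count = 6; pairs: (0,3), (1,3), (2,4), (2,5), (3,4), (3,5)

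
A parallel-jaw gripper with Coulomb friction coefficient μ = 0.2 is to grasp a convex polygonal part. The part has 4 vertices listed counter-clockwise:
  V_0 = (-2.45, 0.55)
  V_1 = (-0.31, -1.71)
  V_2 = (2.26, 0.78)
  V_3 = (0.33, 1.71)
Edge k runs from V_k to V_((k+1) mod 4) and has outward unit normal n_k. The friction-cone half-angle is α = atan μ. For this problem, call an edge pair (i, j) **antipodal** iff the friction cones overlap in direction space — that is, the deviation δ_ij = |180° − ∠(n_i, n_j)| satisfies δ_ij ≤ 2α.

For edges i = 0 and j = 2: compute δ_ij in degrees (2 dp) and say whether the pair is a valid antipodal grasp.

α = atan 0.2 = 11.31°;  2α = 22.62°
edge 0: e_0 = (+2.14, -2.26);  n_0 = (-0.7261, -0.6876)
edge 2: e_2 = (-1.93, +0.93);  n_2 = (+0.4341, +0.9009)
∠(n_0, n_2) = 159.17°
δ = |180° − 159.17°| = 20.83°
20.83° ≤ 2α = 22.62°  →  valid

δ = 20.83°, valid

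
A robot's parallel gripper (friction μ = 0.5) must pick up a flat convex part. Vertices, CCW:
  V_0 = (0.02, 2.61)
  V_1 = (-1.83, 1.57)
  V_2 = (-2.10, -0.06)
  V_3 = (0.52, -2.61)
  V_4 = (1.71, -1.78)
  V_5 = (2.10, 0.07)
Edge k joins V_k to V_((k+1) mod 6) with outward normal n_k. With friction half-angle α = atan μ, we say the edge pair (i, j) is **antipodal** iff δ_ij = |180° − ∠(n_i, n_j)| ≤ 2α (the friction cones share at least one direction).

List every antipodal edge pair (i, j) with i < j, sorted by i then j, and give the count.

count = 6; pairs: (0,3), (0,4), (1,3), (1,4), (1,5), (2,5)

α = atan 0.5 = 26.57°;  2α = 53.13°
n_0 = (-0.4900, +0.8717)
n_1 = (-0.9866, +0.1634)
n_2 = (-0.6975, -0.7166)
n_3 = (+0.5721, -0.8202)
n_4 = (+0.9785, -0.2063)
n_5 = (+0.7737, +0.6336)
  (0,1): δ = 128.75°  ·
  (0,2): δ = 73.57°  ·
  (0,3): δ = 5.55°  ✓
  (0,4): δ = 48.75°  ✓
  (0,5): δ = 99.97°  ·
  (1,2): δ = 124.82°  ·
  (1,3): δ = 45.70°  ✓
  (1,4): δ = 2.50°  ✓
  (1,5): δ = 48.72°  ✓
  (2,3): δ = 100.88°  ·
  (2,4): δ = 57.68°  ·
  (2,5): δ = 6.46°  ✓
  (3,4): δ = 136.80°  ·
  (3,5): δ = 85.58°  ·
  (4,5): δ = 128.78°  ·
antipodal pairs: 6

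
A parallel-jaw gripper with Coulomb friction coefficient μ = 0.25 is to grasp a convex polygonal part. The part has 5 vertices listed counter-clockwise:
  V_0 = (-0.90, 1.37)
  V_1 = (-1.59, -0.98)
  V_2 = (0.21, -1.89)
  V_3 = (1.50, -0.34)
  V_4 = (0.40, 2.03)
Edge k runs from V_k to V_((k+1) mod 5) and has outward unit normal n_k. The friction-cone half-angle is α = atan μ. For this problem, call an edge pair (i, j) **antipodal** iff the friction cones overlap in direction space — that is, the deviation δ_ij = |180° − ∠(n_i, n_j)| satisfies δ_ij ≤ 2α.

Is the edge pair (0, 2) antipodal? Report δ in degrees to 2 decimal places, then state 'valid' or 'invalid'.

δ = 23.41°, valid

α = atan 0.25 = 14.04°;  2α = 28.07°
edge 0: e_0 = (-0.69, -2.35);  n_0 = (-0.9595, +0.2817)
edge 2: e_2 = (+1.29, +1.55);  n_2 = (+0.7686, -0.6397)
∠(n_0, n_2) = 156.59°
δ = |180° − 156.59°| = 23.41°
23.41° ≤ 2α = 28.07°  →  valid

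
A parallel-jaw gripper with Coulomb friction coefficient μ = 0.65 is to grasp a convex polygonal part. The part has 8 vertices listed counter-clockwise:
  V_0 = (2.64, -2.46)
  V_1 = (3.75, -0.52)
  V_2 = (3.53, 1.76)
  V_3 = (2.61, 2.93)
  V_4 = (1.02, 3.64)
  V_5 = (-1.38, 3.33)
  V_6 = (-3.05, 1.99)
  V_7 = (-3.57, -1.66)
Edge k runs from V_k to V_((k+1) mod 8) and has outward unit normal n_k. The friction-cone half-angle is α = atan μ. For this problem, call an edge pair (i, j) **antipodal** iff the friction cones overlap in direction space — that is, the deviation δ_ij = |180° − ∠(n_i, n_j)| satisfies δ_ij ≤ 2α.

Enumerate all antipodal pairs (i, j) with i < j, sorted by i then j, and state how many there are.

count = 10; pairs: (0,4), (0,5), (0,6), (1,5), (1,6), (2,6), (2,7), (3,7), (4,7), (5,7)

α = atan 0.65 = 33.02°;  2α = 66.05°
n_0 = (+0.8680, -0.4966)
n_1 = (+0.9954, +0.0960)
n_2 = (+0.7861, +0.6181)
n_3 = (+0.4077, +0.9131)
n_4 = (-0.1281, +0.9918)
n_5 = (-0.6258, +0.7800)
n_6 = (-0.9900, +0.1410)
n_7 = (-0.1278, -0.9918)
  (0,1): δ = 144.71°  ·
  (0,2): δ = 112.04°  ·
  (0,3): δ = 84.29°  ·
  (0,4): δ = 52.86°  ✓
  (0,5): δ = 21.48°  ✓
  (0,6): δ = 21.67°  ✓
  (0,7): δ = 112.44°  ·
  (1,2): δ = 147.33°  ·
  (1,3): δ = 119.57°  ·
  (1,4): δ = 88.15°  ·
  (1,5): δ = 56.77°  ✓
  (1,6): δ = 13.62°  ✓
  (1,7): δ = 77.15°  ·
  (2,3): δ = 152.24°  ·
  (2,4): δ = 120.82°  ·
  (2,5): δ = 89.44°  ·
  (2,6): δ = 46.29°  ✓
  (2,7): δ = 44.48°  ✓
  (3,4): δ = 148.58°  ·
  (3,5): δ = 117.19°  ·
  (3,6): δ = 74.05°  ·
  (3,7): δ = 16.72°  ✓
  (4,5): δ = 148.62°  ·
  (4,6): δ = 105.47°  ·
  (4,7): δ = 14.70°  ✓
  (5,6): δ = 136.85°  ·
  (5,7): δ = 46.08°  ✓
  (6,7): δ = 89.23°  ·
antipodal pairs: 10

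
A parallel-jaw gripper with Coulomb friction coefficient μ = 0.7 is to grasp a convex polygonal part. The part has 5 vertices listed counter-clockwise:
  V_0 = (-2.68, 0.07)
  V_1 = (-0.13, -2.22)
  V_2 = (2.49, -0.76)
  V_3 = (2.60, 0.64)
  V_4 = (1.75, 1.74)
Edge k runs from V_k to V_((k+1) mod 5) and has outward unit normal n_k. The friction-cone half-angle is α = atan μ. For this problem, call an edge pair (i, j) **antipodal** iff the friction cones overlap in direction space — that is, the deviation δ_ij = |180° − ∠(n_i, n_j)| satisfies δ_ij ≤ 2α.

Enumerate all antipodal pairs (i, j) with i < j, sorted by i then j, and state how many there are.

count = 5; pairs: (0,2), (0,3), (0,4), (1,4), (2,4)

α = atan 0.7 = 34.99°;  2α = 69.98°
n_0 = (-0.6682, -0.7440)
n_1 = (+0.4868, -0.8735)
n_2 = (+0.9969, -0.0783)
n_3 = (+0.7913, +0.6114)
n_4 = (-0.3527, +0.9357)
  (0,1): δ = 108.95°  ·
  (0,2): δ = 52.57°  ✓
  (0,3): δ = 10.38°  ✓
  (0,4): δ = 62.58°  ✓
  (1,2): δ = 123.62°  ·
  (1,3): δ = 81.43°  ·
  (1,4): δ = 8.47°  ✓
  (2,3): δ = 137.81°  ·
  (2,4): δ = 64.85°  ✓
  (3,4): δ = 107.04°  ·
antipodal pairs: 5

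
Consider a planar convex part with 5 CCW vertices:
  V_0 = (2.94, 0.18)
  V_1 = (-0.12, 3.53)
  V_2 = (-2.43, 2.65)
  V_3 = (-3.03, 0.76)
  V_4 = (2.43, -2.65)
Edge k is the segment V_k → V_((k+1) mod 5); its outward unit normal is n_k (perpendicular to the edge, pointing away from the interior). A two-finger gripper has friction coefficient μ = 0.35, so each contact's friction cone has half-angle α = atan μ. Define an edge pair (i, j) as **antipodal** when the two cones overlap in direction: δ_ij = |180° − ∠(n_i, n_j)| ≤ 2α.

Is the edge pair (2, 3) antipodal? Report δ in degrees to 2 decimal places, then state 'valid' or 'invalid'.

δ = 104.37°, invalid

α = atan 0.35 = 19.29°;  2α = 38.58°
edge 2: e_2 = (-0.60, -1.89);  n_2 = (-0.9531, +0.3026)
edge 3: e_3 = (+5.46, -3.41);  n_3 = (-0.5297, -0.8482)
∠(n_2, n_3) = 75.63°
δ = |180° − 75.63°| = 104.37°
104.37° > 2α = 38.58°  →  invalid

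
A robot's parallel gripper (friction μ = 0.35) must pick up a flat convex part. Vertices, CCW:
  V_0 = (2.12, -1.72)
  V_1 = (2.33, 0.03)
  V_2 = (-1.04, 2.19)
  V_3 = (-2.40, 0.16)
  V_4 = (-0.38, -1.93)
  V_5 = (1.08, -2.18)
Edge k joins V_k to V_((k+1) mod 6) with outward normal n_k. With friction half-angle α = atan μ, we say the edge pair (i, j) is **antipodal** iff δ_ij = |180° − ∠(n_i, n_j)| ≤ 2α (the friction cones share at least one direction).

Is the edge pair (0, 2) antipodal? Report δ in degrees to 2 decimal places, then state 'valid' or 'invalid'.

δ = 26.98°, valid

α = atan 0.35 = 19.29°;  2α = 38.58°
edge 0: e_0 = (+0.21, +1.75);  n_0 = (+0.9929, -0.1191)
edge 2: e_2 = (-1.36, -2.03);  n_2 = (-0.8308, +0.5566)
∠(n_0, n_2) = 153.02°
δ = |180° − 153.02°| = 26.98°
26.98° ≤ 2α = 38.58°  →  valid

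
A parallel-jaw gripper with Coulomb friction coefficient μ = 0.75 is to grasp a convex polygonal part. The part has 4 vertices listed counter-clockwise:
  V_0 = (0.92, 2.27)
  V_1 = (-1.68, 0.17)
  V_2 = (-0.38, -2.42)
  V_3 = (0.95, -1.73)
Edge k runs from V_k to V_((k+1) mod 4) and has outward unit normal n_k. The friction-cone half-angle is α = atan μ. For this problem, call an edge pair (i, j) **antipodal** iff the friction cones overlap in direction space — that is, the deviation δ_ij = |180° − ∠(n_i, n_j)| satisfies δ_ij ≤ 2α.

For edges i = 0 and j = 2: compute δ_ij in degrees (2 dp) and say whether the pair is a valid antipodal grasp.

δ = 11.51°, valid

α = atan 0.75 = 36.87°;  2α = 73.74°
edge 0: e_0 = (-2.60, -2.10);  n_0 = (-0.6283, +0.7779)
edge 2: e_2 = (+1.33, +0.69);  n_2 = (+0.4605, -0.8877)
∠(n_0, n_2) = 168.49°
δ = |180° − 168.49°| = 11.51°
11.51° ≤ 2α = 73.74°  →  valid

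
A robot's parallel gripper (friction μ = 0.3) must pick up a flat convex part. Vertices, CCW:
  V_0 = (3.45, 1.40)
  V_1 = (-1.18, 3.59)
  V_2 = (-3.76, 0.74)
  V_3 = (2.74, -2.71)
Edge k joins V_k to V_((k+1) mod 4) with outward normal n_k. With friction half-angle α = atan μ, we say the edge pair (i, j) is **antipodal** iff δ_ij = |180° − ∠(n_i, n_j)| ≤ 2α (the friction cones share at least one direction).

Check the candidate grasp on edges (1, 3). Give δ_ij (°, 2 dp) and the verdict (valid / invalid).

δ = 32.35°, valid

α = atan 0.3 = 16.70°;  2α = 33.40°
edge 1: e_1 = (-2.58, -2.85);  n_1 = (-0.7414, +0.6711)
edge 3: e_3 = (+0.71, +4.11);  n_3 = (+0.9854, -0.1702)
∠(n_1, n_3) = 147.65°
δ = |180° − 147.65°| = 32.35°
32.35° ≤ 2α = 33.40°  →  valid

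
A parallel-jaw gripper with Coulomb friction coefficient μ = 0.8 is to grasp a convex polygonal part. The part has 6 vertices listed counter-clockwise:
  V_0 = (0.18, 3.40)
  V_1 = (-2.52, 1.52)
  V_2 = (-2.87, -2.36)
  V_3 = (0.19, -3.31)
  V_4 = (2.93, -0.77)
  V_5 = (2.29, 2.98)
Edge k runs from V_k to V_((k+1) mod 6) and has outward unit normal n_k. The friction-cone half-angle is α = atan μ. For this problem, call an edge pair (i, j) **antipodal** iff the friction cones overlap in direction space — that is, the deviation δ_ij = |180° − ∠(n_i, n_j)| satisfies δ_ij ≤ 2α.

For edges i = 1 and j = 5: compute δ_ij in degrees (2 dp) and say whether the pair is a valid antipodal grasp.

α = atan 0.8 = 38.66°;  2α = 77.32°
edge 1: e_1 = (-0.35, -3.88);  n_1 = (-0.9960, +0.0898)
edge 5: e_5 = (-2.11, +0.42);  n_5 = (+0.1952, +0.9808)
∠(n_1, n_5) = 96.10°
δ = |180° − 96.10°| = 83.90°
83.90° > 2α = 77.32°  →  invalid

δ = 83.90°, invalid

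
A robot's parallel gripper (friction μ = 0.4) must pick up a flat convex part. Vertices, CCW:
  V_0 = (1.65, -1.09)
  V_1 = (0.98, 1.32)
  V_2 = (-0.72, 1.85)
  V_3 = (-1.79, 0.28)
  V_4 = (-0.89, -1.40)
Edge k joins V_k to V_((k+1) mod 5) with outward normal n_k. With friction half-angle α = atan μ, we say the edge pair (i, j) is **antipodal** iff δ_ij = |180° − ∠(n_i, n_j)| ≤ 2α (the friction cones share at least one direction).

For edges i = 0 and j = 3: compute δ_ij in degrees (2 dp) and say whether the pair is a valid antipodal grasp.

δ = 12.64°, valid

α = atan 0.4 = 21.80°;  2α = 43.60°
edge 0: e_0 = (-0.67, +2.41);  n_0 = (+0.9635, +0.2679)
edge 3: e_3 = (+0.90, -1.68);  n_3 = (-0.8815, -0.4722)
∠(n_0, n_3) = 167.36°
δ = |180° − 167.36°| = 12.64°
12.64° ≤ 2α = 43.60°  →  valid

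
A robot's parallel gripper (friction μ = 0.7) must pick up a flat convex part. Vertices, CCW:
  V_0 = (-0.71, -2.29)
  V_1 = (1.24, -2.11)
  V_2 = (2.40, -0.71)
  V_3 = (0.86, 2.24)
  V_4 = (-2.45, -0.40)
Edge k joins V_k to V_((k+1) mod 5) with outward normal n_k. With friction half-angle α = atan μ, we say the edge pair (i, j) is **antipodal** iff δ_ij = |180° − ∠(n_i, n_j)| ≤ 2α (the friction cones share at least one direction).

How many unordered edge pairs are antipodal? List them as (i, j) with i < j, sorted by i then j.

count = 4; pairs: (0,2), (0,3), (1,3), (2,4)

α = atan 0.7 = 34.99°;  2α = 69.98°
n_0 = (+0.0919, -0.9958)
n_1 = (+0.7700, -0.6380)
n_2 = (+0.8865, +0.4628)
n_3 = (-0.6235, +0.7818)
n_4 = (-0.7357, -0.6773)
  (0,1): δ = 134.92°  ·
  (0,2): δ = 67.71°  ✓
  (0,3): δ = 33.30°  ✓
  (0,4): δ = 127.36°  ·
  (1,2): δ = 112.79°  ·
  (1,3): δ = 11.78°  ✓
  (1,4): δ = 82.28°  ·
  (2,3): δ = 78.99°  ·
  (2,4): δ = 15.07°  ✓
  (3,4): δ = 85.94°  ·
antipodal pairs: 4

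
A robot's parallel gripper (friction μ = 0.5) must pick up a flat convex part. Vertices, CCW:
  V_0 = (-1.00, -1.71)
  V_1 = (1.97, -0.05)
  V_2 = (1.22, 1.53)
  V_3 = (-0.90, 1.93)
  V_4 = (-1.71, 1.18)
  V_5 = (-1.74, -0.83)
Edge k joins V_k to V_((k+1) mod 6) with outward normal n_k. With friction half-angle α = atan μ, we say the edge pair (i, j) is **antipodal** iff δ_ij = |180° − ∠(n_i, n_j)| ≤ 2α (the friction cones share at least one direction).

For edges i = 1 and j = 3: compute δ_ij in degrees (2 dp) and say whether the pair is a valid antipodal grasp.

δ = 72.60°, invalid

α = atan 0.5 = 26.57°;  2α = 53.13°
edge 1: e_1 = (-0.75, +1.58);  n_1 = (+0.9034, +0.4288)
edge 3: e_3 = (-0.81, -0.75);  n_3 = (-0.6794, +0.7338)
∠(n_1, n_3) = 107.40°
δ = |180° − 107.40°| = 72.60°
72.60° > 2α = 53.13°  →  invalid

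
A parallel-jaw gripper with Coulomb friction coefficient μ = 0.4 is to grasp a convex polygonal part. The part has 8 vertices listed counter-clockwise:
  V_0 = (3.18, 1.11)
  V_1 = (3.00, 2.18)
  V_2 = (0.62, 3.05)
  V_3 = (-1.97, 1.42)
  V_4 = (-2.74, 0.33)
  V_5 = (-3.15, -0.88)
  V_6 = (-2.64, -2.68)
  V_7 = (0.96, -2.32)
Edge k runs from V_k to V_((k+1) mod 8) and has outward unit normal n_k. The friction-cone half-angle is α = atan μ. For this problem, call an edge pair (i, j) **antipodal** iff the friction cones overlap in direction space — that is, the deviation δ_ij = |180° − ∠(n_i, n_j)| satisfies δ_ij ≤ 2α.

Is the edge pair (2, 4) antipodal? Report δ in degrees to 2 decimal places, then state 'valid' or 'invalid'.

δ = 140.90°, invalid

α = atan 0.4 = 21.80°;  2α = 43.60°
edge 2: e_2 = (-2.59, -1.63);  n_2 = (-0.5326, +0.8463)
edge 4: e_4 = (-0.41, -1.21);  n_4 = (-0.9471, +0.3209)
∠(n_2, n_4) = 39.10°
δ = |180° − 39.10°| = 140.90°
140.90° > 2α = 43.60°  →  invalid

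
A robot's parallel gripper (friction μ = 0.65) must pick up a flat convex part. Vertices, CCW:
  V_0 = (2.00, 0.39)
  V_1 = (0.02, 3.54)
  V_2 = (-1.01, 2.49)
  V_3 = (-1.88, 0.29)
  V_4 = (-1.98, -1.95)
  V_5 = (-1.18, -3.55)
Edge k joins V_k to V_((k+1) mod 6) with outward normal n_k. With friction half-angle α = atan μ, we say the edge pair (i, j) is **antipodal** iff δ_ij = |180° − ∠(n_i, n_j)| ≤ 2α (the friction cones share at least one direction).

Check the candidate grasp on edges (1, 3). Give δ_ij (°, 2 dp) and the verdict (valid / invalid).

α = atan 0.65 = 33.02°;  2α = 66.05°
edge 1: e_1 = (-1.03, -1.05);  n_1 = (-0.7139, +0.7003)
edge 3: e_3 = (-0.10, -2.24);  n_3 = (-0.9990, +0.0446)
∠(n_1, n_3) = 41.89°
δ = |180° − 41.89°| = 138.11°
138.11° > 2α = 66.05°  →  invalid

δ = 138.11°, invalid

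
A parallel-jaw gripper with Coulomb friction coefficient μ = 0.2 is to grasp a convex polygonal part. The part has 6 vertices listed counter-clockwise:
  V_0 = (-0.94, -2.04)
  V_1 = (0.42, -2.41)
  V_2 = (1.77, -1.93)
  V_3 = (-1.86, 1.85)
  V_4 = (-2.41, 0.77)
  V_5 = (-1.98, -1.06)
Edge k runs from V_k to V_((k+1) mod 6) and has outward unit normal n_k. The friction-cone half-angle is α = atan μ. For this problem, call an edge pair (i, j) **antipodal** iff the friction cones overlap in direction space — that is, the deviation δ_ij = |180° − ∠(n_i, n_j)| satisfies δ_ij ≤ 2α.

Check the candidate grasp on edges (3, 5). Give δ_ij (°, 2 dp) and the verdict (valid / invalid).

α = atan 0.2 = 11.31°;  2α = 22.62°
edge 3: e_3 = (-0.55, -1.08);  n_3 = (-0.8911, +0.4538)
edge 5: e_5 = (+1.04, -0.98);  n_5 = (-0.6858, -0.7278)
∠(n_3, n_5) = 73.69°
δ = |180° − 73.69°| = 106.31°
106.31° > 2α = 22.62°  →  invalid

δ = 106.31°, invalid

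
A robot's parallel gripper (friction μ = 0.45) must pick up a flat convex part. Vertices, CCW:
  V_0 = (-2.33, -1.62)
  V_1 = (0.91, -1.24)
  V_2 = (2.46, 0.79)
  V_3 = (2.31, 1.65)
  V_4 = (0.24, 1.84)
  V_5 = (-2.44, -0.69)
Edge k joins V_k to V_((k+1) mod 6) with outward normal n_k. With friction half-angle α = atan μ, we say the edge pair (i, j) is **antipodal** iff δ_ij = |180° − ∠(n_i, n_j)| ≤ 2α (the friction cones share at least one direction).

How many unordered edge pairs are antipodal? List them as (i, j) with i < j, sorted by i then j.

α = atan 0.45 = 24.23°;  2α = 48.46°
n_0 = (+0.1165, -0.9932)
n_1 = (+0.7948, -0.6069)
n_2 = (+0.9851, +0.1718)
n_3 = (+0.0914, +0.9958)
n_4 = (-0.6865, +0.7272)
n_5 = (-0.9931, -0.1175)
  (0,1): δ = 134.05°  ·
  (0,2): δ = 86.80°  ·
  (0,3): δ = 11.93°  ✓
  (0,4): δ = 36.66°  ✓
  (0,5): δ = 90.06°  ·
  (1,2): δ = 132.74°  ·
  (1,3): δ = 57.88°  ·
  (1,4): δ = 9.29°  ✓
  (1,5): δ = 44.11°  ✓
  (2,3): δ = 105.14°  ·
  (2,4): δ = 56.54°  ·
  (2,5): δ = 3.15°  ✓
  (3,4): δ = 131.40°  ·
  (3,5): δ = 78.01°  ·
  (4,5): δ = 126.61°  ·
antipodal pairs: 5

count = 5; pairs: (0,3), (0,4), (1,4), (1,5), (2,5)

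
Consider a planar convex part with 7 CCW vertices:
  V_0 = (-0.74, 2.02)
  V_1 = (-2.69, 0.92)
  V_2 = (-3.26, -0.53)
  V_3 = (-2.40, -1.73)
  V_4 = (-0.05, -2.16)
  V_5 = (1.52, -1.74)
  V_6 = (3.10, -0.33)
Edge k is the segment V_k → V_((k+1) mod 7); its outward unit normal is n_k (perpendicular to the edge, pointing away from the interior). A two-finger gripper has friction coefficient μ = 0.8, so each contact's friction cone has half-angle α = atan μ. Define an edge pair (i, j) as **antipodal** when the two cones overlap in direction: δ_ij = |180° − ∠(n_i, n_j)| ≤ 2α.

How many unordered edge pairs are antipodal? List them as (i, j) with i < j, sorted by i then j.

count = 9; pairs: (0,3), (0,4), (0,5), (1,4), (1,5), (2,6), (3,6), (4,6), (5,6)

α = atan 0.8 = 38.66°;  2α = 77.32°
n_0 = (-0.4913, +0.8710)
n_1 = (-0.9307, +0.3659)
n_2 = (-0.8128, -0.5825)
n_3 = (-0.1800, -0.9837)
n_4 = (+0.2584, -0.9660)
n_5 = (+0.6658, -0.7461)
n_6 = (+0.5220, +0.8530)
  (0,1): δ = 140.89°  ·
  (0,2): δ = 83.80°  ·
  (0,3): δ = 39.80°  ✓
  (0,4): δ = 14.45°  ✓
  (0,5): δ = 12.32°  ✓
  (0,6): δ = 119.11°  ·
  (1,2): δ = 122.91°  ·
  (1,3): δ = 78.91°  ·
  (1,4): δ = 53.56°  ✓
  (1,5): δ = 26.79°  ✓
  (1,6): δ = 79.99°  ·
  (2,3): δ = 136.00°  ·
  (2,4): δ = 110.65°  ·
  (2,5): δ = 83.88°  ·
  (2,6): δ = 22.91°  ✓
  (3,4): δ = 154.65°  ·
  (3,5): δ = 127.88°  ·
  (3,6): δ = 21.10°  ✓
  (4,5): δ = 153.23°  ·
  (4,6): δ = 46.44°  ✓
  (5,6): δ = 73.21°  ✓
antipodal pairs: 9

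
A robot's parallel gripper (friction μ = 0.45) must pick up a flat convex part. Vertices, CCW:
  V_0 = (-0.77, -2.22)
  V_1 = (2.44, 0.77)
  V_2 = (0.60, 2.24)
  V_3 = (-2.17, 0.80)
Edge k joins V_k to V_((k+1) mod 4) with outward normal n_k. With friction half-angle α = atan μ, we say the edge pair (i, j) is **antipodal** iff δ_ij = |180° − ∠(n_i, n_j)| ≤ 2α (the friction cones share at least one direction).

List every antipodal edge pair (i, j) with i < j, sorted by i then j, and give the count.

α = atan 0.45 = 24.23°;  2α = 48.46°
n_0 = (+0.6816, -0.7317)
n_1 = (+0.6242, +0.7813)
n_2 = (-0.4613, +0.8873)
n_3 = (-0.9073, -0.4206)
  (0,1): δ = 81.59°  ·
  (0,2): δ = 15.50°  ✓
  (0,3): δ = 71.90°  ·
  (1,2): δ = 113.91°  ·
  (1,3): δ = 26.51°  ✓
  (2,3): δ = 92.60°  ·
antipodal pairs: 2

count = 2; pairs: (0,2), (1,3)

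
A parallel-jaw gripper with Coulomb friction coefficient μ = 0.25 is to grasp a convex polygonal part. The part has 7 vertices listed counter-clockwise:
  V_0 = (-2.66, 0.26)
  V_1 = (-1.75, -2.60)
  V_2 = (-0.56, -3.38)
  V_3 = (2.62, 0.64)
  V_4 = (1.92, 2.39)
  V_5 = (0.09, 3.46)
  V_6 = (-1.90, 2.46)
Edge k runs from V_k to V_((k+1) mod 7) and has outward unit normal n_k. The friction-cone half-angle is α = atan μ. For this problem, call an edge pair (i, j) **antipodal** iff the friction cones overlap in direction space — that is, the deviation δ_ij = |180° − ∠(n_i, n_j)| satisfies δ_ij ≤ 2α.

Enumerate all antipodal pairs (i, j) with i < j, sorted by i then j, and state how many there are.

count = 4; pairs: (0,3), (1,4), (2,5), (2,6)

α = atan 0.25 = 14.04°;  2α = 28.07°
n_0 = (-0.9529, -0.3032)
n_1 = (-0.5482, -0.8364)
n_2 = (+0.7843, -0.6204)
n_3 = (+0.9285, +0.3714)
n_4 = (+0.5048, +0.8633)
n_5 = (-0.4490, +0.8935)
n_6 = (-0.9452, +0.3265)
  (0,1): δ = 140.89°  ·
  (0,2): δ = 56.00°  ·
  (0,3): δ = 4.15°  ✓
  (0,4): δ = 42.04°  ·
  (0,5): δ = 99.03°  ·
  (0,6): δ = 143.29°  ·
  (1,2): δ = 95.10°  ·
  (1,3): δ = 34.96°  ·
  (1,4): δ = 2.93°  ✓
  (1,5): δ = 59.92°  ·
  (1,6): δ = 104.19°  ·
  (2,3): δ = 119.85°  ·
  (2,4): δ = 81.97°  ·
  (2,5): δ = 24.97°  ✓
  (2,6): δ = 19.29°  ✓
  (3,4): δ = 142.12°  ·
  (3,5): δ = 85.12°  ·
  (3,6): δ = 40.86°  ·
  (4,5): δ = 123.01°  ·
  (4,6): δ = 78.74°  ·
  (5,6): δ = 135.74°  ·
antipodal pairs: 4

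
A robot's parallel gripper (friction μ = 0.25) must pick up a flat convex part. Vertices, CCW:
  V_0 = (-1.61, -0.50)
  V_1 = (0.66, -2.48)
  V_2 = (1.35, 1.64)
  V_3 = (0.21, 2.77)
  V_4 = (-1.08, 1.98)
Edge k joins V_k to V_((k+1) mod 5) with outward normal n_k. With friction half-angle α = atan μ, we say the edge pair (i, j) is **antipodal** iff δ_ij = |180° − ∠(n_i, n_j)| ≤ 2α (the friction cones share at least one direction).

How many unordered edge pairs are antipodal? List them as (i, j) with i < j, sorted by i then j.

α = atan 0.25 = 14.04°;  2α = 28.07°
n_0 = (-0.6573, -0.7536)
n_1 = (+0.9863, -0.1652)
n_2 = (+0.7040, +0.7102)
n_3 = (-0.5223, +0.8528)
n_4 = (-0.9779, +0.2090)
  (0,1): δ = 58.41°  ·
  (0,2): δ = 3.65°  ✓
  (0,3): δ = 72.58°  ·
  (0,4): δ = 119.03°  ·
  (1,2): δ = 125.24°  ·
  (1,3): δ = 49.01°  ·
  (1,4): δ = 2.56°  ✓
  (2,3): δ = 103.77°  ·
  (2,4): δ = 57.32°  ·
  (3,4): δ = 133.55°  ·
antipodal pairs: 2

count = 2; pairs: (0,2), (1,4)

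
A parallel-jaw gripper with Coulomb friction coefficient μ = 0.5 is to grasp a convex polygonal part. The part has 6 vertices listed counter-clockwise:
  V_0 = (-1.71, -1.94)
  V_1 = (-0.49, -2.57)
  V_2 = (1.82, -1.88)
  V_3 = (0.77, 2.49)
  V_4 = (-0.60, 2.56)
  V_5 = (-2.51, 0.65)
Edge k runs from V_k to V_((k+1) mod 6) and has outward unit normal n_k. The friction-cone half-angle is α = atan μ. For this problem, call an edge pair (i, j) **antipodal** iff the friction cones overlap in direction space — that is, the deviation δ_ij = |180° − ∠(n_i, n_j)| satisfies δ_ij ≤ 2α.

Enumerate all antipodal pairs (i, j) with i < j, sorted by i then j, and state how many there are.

α = atan 0.5 = 26.57°;  2α = 53.13°
n_0 = (-0.4588, -0.8885)
n_1 = (+0.2862, -0.9582)
n_2 = (+0.9723, +0.2336)
n_3 = (+0.0510, +0.9987)
n_4 = (-0.7071, +0.7071)
n_5 = (-0.9555, -0.2951)
  (0,1): δ = 136.06°  ·
  (0,2): δ = 49.18°  ✓
  (0,3): δ = 24.39°  ✓
  (0,4): δ = 72.31°  ·
  (0,5): δ = 134.48°  ·
  (1,2): δ = 93.12°  ·
  (1,3): δ = 19.56°  ✓
  (1,4): δ = 28.37°  ✓
  (1,5): δ = 90.53°  ·
  (2,3): δ = 106.44°  ·
  (2,4): δ = 58.51°  ·
  (2,5): δ = 3.65°  ✓
  (3,4): δ = 132.08°  ·
  (3,5): δ = 69.91°  ·
  (4,5): δ = 117.84°  ·
antipodal pairs: 5

count = 5; pairs: (0,2), (0,3), (1,3), (1,4), (2,5)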